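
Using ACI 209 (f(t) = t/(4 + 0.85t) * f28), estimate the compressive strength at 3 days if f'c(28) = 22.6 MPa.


f(3) = 3 / (4 + 0.85 * 3) * 22.6
= 3 / 6.55 * 22.6
= 10.35 MPa

10.35


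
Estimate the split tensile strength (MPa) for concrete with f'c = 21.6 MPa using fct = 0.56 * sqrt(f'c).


fct = 0.56 * sqrt(21.6)
= 0.56 * 4.648
= 2.603 MPa

2.603


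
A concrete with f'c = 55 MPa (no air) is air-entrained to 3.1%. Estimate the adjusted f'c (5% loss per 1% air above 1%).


Strength loss = (3.1 - 1) * 5 = 10.5%
f'c = 55 * (1 - 10.5/100)
= 49.23 MPa

49.23


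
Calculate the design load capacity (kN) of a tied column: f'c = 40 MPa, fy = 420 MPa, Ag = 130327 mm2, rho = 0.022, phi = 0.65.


Ast = rho * Ag = 0.022 * 130327 = 2867.194 mm2
phi*Pn = 0.65 * 0.80 * (0.85 * 40 * (130327 - 2867.194) + 420 * 2867.194) / 1000
= 2879.68 kN

2879.68


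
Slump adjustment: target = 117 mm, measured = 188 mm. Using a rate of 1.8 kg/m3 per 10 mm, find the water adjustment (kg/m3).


Difference = 117 - 188 = -71 mm
Water adjustment = -71 * 1.8 / 10 = -12.8 kg/m3

-12.8


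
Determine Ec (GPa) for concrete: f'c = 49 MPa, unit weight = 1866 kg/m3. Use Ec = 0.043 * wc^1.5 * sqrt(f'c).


Ec = 0.043 * 1866^1.5 * sqrt(49) / 1000
= 24.26 GPa

24.26


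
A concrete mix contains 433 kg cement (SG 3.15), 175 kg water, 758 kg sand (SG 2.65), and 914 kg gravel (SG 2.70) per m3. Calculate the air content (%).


Vol cement = 433 / (3.15 * 1000) = 0.13746 m3
Vol water = 175 / 1000 = 0.175 m3
Vol sand = 758 / (2.65 * 1000) = 0.286038 m3
Vol gravel = 914 / (2.70 * 1000) = 0.338519 m3
Total solid + water volume = 0.937017 m3
Air = (1 - 0.937017) * 100 = 6.3%

6.3


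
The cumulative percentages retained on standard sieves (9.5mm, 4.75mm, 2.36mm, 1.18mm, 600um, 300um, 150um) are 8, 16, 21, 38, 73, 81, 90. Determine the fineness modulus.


FM = sum(cumulative % retained) / 100
= 327 / 100
= 3.27

3.27


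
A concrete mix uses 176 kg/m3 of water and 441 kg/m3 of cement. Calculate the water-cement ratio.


w/c = water / cement
w/c = 176 / 441 = 0.399

0.399


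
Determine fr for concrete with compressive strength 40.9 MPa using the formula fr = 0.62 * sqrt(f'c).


fr = 0.62 * sqrt(40.9)
= 3.965 MPa

3.965


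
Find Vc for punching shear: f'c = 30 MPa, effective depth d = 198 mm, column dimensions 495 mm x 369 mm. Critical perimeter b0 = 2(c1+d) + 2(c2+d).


b0 = 2*(495 + 198) + 2*(369 + 198) = 2520 mm
Vc = 0.33 * sqrt(30) * 2520 * 198 / 1000
= 901.86 kN

901.86


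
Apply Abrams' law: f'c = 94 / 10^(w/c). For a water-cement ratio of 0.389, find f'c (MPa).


f'c = 94 / 10^0.389
= 94 / 2.449
= 38.38 MPa

38.38


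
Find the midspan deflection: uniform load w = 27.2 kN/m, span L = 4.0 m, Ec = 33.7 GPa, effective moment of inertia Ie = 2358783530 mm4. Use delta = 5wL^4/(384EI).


Convert: L = 4.0 m = 4000 mm, Ec = 33.7 GPa = 33700 MPa
delta = 5 * 27.2 * 4000^4 / (384 * 33700 * 2358783530)
= 1.14 mm

1.14


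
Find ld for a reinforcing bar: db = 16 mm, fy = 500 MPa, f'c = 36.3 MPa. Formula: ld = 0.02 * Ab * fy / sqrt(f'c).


Ab = pi * 16^2 / 4 = 201.062 mm2
ld = 0.02 * 201.062 * 500 / sqrt(36.3)
= 333.7 mm

333.7


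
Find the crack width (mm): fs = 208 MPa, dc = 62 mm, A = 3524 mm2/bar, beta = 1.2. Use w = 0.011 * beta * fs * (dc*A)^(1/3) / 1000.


w = 0.011 * beta * fs * (dc * A)^(1/3) / 1000
= 0.011 * 1.2 * 208 * (62 * 3524)^(1/3) / 1000
= 0.165 mm

0.165


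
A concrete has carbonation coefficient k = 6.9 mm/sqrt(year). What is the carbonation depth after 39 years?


depth = k * sqrt(t)
= 6.9 * sqrt(39)
= 43.09 mm

43.09


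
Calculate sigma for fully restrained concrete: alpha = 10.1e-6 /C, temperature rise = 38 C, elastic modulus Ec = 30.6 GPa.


sigma = alpha * dT * Ec
= 10.1e-6 * 38 * 30.6 * 1000
= 11.744 MPa

11.744


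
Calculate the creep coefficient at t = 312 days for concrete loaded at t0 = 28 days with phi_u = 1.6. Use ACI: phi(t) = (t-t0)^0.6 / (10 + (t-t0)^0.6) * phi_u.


dt = 312 - 28 = 284
phi = 284^0.6 / (10 + 284^0.6) * 1.6
= 1.196

1.196


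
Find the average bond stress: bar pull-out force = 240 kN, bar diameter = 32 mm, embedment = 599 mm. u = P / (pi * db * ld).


u = P / (pi * db * ld)
= 240 * 1000 / (pi * 32 * 599)
= 3.986 MPa

3.986


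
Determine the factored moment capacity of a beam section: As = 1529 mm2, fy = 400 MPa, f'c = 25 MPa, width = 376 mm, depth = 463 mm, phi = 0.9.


a = As * fy / (0.85 * f'c * b)
= 1529 * 400 / (0.85 * 25 * 376)
= 76.5457 mm
Mn = As * fy * (d - a/2) / 10^6
= 259.7631 kN-m
phi*Mn = 0.9 * 259.7631 = 233.79 kN-m

233.79


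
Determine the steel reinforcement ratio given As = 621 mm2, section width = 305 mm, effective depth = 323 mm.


rho = As / (b * d)
= 621 / (305 * 323)
= 0.0063

0.0063


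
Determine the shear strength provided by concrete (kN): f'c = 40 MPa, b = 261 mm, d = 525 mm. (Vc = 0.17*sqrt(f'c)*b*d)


Vc = 0.17 * sqrt(40) * 261 * 525 / 1000
= 147.33 kN

147.33


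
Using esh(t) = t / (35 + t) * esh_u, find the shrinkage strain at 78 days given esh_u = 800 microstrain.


esh(78) = 78 / (35 + 78) * 800
= 78 / 113 * 800
= 552.2 microstrain

552.2


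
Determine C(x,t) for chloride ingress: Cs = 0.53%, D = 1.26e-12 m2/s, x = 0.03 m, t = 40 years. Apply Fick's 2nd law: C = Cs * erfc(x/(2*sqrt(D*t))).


t_seconds = 40 * 365.25 * 24 * 3600 = 1262304000.0 s
arg = 0.03 / (2 * sqrt(1.26e-12 * 1262304000.0))
= 0.3761
erfc(0.3761) = 0.5948
C = 0.53 * 0.5948 = 0.3152%

0.3152


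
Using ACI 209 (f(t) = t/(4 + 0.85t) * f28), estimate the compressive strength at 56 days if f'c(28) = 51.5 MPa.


f(56) = 56 / (4 + 0.85 * 56) * 51.5
= 56 / 51.6 * 51.5
= 55.89 MPa

55.89


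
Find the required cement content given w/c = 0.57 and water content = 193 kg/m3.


Cement = water / (w/c)
= 193 / 0.57
= 338.6 kg/m3

338.6


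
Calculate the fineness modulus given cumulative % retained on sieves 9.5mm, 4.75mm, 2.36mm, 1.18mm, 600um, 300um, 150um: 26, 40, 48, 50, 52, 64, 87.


FM = sum(cumulative % retained) / 100
= 367 / 100
= 3.67

3.67


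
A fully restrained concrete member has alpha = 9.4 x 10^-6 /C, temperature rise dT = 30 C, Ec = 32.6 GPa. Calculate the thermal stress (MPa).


sigma = alpha * dT * Ec
= 9.4e-6 * 30 * 32.6 * 1000
= 9.193 MPa

9.193


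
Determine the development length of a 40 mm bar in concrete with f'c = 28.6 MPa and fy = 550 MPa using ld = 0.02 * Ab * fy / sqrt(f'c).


Ab = pi * 40^2 / 4 = 1256.637 mm2
ld = 0.02 * 1256.637 * 550 / sqrt(28.6)
= 2584.8 mm

2584.8


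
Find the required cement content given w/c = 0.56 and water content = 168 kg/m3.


Cement = water / (w/c)
= 168 / 0.56
= 300.0 kg/m3

300.0


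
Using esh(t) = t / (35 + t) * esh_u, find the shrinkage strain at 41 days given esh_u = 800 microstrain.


esh(41) = 41 / (35 + 41) * 800
= 41 / 76 * 800
= 431.6 microstrain

431.6


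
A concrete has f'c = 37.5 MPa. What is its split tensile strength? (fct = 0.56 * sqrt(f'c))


fct = 0.56 * sqrt(37.5)
= 0.56 * 6.124
= 3.429 MPa

3.429


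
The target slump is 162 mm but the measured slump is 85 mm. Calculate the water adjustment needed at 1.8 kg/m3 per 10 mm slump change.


Difference = 162 - 85 = 77 mm
Water adjustment = 77 * 1.8 / 10 = 13.9 kg/m3

13.9


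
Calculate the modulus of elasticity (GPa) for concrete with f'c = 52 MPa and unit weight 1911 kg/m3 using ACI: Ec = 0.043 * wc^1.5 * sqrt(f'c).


Ec = 0.043 * 1911^1.5 * sqrt(52) / 1000
= 25.9 GPa

25.9


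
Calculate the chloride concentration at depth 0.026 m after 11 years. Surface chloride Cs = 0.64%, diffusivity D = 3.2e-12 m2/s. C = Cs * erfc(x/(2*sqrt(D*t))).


t_seconds = 11 * 365.25 * 24 * 3600 = 347133600.0 s
arg = 0.026 / (2 * sqrt(3.2e-12 * 347133600.0))
= 0.39
erfc(0.39) = 0.5812
C = 0.64 * 0.5812 = 0.372%

0.372


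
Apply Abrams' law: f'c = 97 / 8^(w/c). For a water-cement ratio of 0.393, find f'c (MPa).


f'c = 97 / 8^0.393
= 97 / 2.264
= 42.84 MPa

42.84


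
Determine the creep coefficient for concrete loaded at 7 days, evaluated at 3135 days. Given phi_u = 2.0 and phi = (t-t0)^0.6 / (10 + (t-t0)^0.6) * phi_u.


dt = 3135 - 7 = 3128
phi = 3128^0.6 / (10 + 3128^0.6) * 2.0
= 1.852

1.852


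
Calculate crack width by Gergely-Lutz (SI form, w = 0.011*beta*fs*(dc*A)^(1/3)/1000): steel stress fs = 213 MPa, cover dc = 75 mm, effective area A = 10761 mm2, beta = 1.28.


w = 0.011 * beta * fs * (dc * A)^(1/3) / 1000
= 0.011 * 1.28 * 213 * (75 * 10761)^(1/3) / 1000
= 0.279 mm

0.279


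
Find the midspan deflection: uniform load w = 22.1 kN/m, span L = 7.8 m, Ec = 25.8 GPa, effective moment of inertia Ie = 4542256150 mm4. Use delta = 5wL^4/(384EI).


Convert: L = 7.8 m = 7800 mm, Ec = 25.8 GPa = 25800 MPa
delta = 5 * 22.1 * 7800^4 / (384 * 25800 * 4542256150)
= 9.09 mm

9.09


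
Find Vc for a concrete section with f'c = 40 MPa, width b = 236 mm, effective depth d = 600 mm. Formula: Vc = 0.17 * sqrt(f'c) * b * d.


Vc = 0.17 * sqrt(40) * 236 * 600 / 1000
= 152.24 kN

152.24


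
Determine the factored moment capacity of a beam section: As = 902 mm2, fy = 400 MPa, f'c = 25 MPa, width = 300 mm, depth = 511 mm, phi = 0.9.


a = As * fy / (0.85 * f'c * b)
= 902 * 400 / (0.85 * 25 * 300)
= 56.5961 mm
Mn = As * fy * (d - a/2) / 10^6
= 174.1589 kN-m
phi*Mn = 0.9 * 174.1589 = 156.74 kN-m

156.74


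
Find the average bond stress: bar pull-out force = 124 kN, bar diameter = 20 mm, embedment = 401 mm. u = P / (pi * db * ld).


u = P / (pi * db * ld)
= 124 * 1000 / (pi * 20 * 401)
= 4.921 MPa

4.921


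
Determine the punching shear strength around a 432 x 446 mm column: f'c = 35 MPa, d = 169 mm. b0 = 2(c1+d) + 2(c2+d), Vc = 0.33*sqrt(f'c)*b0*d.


b0 = 2*(432 + 169) + 2*(446 + 169) = 2432 mm
Vc = 0.33 * sqrt(35) * 2432 * 169 / 1000
= 802.41 kN

802.41


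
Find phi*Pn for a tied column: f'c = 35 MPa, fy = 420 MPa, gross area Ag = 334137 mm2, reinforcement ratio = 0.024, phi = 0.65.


Ast = rho * Ag = 0.024 * 334137 = 8019.288 mm2
phi*Pn = 0.65 * 0.80 * (0.85 * 35 * (334137 - 8019.288) + 420 * 8019.288) / 1000
= 6796.45 kN

6796.45


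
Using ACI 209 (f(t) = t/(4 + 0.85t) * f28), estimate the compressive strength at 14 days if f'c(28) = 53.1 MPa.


f(14) = 14 / (4 + 0.85 * 14) * 53.1
= 14 / 15.9 * 53.1
= 46.75 MPa

46.75


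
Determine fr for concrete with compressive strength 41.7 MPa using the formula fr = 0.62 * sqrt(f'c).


fr = 0.62 * sqrt(41.7)
= 4.004 MPa

4.004


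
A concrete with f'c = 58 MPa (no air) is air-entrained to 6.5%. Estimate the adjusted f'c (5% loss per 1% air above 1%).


Strength loss = (6.5 - 1) * 5 = 27.5%
f'c = 58 * (1 - 27.5/100)
= 42.05 MPa

42.05


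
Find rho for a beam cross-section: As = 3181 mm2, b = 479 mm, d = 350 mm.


rho = As / (b * d)
= 3181 / (479 * 350)
= 0.019

0.019


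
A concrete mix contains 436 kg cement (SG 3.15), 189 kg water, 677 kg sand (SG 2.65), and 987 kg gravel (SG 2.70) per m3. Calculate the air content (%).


Vol cement = 436 / (3.15 * 1000) = 0.138413 m3
Vol water = 189 / 1000 = 0.189 m3
Vol sand = 677 / (2.65 * 1000) = 0.255472 m3
Vol gravel = 987 / (2.70 * 1000) = 0.365556 m3
Total solid + water volume = 0.94844 m3
Air = (1 - 0.94844) * 100 = 5.16%

5.16


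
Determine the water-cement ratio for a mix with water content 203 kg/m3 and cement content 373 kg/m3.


w/c = water / cement
w/c = 203 / 373 = 0.544

0.544


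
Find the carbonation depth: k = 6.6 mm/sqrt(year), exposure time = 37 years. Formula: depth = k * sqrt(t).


depth = k * sqrt(t)
= 6.6 * sqrt(37)
= 40.15 mm

40.15


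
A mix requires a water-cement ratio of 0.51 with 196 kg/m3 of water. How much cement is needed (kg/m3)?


Cement = water / (w/c)
= 196 / 0.51
= 384.3 kg/m3

384.3


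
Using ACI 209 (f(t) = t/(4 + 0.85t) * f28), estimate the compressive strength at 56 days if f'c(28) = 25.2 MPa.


f(56) = 56 / (4 + 0.85 * 56) * 25.2
= 56 / 51.6 * 25.2
= 27.35 MPa

27.35


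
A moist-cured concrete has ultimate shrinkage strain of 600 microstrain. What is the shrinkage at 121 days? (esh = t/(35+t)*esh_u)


esh(121) = 121 / (35 + 121) * 600
= 121 / 156 * 600
= 465.4 microstrain

465.4


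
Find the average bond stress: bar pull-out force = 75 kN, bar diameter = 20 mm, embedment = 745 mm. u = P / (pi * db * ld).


u = P / (pi * db * ld)
= 75 * 1000 / (pi * 20 * 745)
= 1.602 MPa

1.602


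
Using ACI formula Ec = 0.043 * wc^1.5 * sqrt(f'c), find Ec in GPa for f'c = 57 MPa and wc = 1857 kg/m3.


Ec = 0.043 * 1857^1.5 * sqrt(57) / 1000
= 25.98 GPa

25.98


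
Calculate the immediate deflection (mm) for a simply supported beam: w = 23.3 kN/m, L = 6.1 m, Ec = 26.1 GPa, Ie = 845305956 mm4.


Convert: L = 6.1 m = 6100 mm, Ec = 26.1 GPa = 26100 MPa
delta = 5 * 23.3 * 6100^4 / (384 * 26100 * 845305956)
= 19.04 mm

19.04


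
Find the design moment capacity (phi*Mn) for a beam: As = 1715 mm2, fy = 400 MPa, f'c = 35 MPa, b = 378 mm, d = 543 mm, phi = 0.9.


a = As * fy / (0.85 * f'c * b)
= 1715 * 400 / (0.85 * 35 * 378)
= 61.0022 mm
Mn = As * fy * (d - a/2) / 10^6
= 351.5743 kN-m
phi*Mn = 0.9 * 351.5743 = 316.42 kN-m

316.42


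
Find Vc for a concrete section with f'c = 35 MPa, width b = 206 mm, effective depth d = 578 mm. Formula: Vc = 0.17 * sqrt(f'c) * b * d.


Vc = 0.17 * sqrt(35) * 206 * 578 / 1000
= 119.75 kN

119.75


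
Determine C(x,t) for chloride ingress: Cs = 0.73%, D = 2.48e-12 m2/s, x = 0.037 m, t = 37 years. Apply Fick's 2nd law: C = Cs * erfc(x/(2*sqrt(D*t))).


t_seconds = 37 * 365.25 * 24 * 3600 = 1167631200.0 s
arg = 0.037 / (2 * sqrt(2.48e-12 * 1167631200.0))
= 0.3438
erfc(0.3438) = 0.6268
C = 0.73 * 0.6268 = 0.4576%

0.4576


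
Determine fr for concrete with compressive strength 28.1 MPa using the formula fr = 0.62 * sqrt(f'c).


fr = 0.62 * sqrt(28.1)
= 3.287 MPa

3.287


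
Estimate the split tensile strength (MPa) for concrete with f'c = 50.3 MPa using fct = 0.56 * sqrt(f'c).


fct = 0.56 * sqrt(50.3)
= 0.56 * 7.092
= 3.972 MPa

3.972


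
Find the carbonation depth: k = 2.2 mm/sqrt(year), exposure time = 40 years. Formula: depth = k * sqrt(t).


depth = k * sqrt(t)
= 2.2 * sqrt(40)
= 13.91 mm

13.91


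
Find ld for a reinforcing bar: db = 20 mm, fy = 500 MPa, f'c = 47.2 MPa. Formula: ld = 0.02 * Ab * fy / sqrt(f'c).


Ab = pi * 20^2 / 4 = 314.159 mm2
ld = 0.02 * 314.159 * 500 / sqrt(47.2)
= 457.3 mm

457.3


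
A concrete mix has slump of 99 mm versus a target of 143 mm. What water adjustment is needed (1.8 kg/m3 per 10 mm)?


Difference = 143 - 99 = 44 mm
Water adjustment = 44 * 1.8 / 10 = 7.9 kg/m3

7.9


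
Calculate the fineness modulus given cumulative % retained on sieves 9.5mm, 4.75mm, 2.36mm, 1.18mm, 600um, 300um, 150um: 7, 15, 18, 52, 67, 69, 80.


FM = sum(cumulative % retained) / 100
= 308 / 100
= 3.08

3.08


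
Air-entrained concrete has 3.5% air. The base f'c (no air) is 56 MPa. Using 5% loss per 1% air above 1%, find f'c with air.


Strength loss = (3.5 - 1) * 5 = 12.5%
f'c = 56 * (1 - 12.5/100)
= 49.0 MPa

49.0


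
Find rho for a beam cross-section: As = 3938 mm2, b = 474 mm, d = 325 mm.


rho = As / (b * d)
= 3938 / (474 * 325)
= 0.0256

0.0256


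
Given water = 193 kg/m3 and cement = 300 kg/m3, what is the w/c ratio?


w/c = water / cement
w/c = 193 / 300 = 0.643

0.643


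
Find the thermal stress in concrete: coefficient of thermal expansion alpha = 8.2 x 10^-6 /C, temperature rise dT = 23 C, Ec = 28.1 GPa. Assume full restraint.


sigma = alpha * dT * Ec
= 8.2e-6 * 23 * 28.1 * 1000
= 5.3 MPa

5.3


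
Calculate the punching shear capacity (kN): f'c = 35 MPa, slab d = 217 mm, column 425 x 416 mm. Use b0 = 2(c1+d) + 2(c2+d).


b0 = 2*(425 + 217) + 2*(416 + 217) = 2550 mm
Vc = 0.33 * sqrt(35) * 2550 * 217 / 1000
= 1080.31 kN

1080.31


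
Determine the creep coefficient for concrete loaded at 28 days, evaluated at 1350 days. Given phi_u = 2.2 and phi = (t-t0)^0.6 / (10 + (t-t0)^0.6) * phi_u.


dt = 1350 - 28 = 1322
phi = 1322^0.6 / (10 + 1322^0.6) * 2.2
= 1.94

1.94


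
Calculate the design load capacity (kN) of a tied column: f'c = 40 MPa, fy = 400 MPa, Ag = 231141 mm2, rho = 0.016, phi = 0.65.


Ast = rho * Ag = 0.016 * 231141 = 3698.256 mm2
phi*Pn = 0.65 * 0.80 * (0.85 * 40 * (231141 - 3698.256) + 400 * 3698.256) / 1000
= 4790.42 kN

4790.42


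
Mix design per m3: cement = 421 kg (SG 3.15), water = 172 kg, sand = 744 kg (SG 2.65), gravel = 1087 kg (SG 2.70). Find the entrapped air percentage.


Vol cement = 421 / (3.15 * 1000) = 0.133651 m3
Vol water = 172 / 1000 = 0.172 m3
Vol sand = 744 / (2.65 * 1000) = 0.280755 m3
Vol gravel = 1087 / (2.70 * 1000) = 0.402593 m3
Total solid + water volume = 0.988998 m3
Air = (1 - 0.988998) * 100 = 1.1%

1.1


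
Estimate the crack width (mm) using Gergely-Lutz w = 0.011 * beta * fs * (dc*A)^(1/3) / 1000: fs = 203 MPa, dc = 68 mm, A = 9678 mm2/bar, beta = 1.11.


w = 0.011 * beta * fs * (dc * A)^(1/3) / 1000
= 0.011 * 1.11 * 203 * (68 * 9678)^(1/3) / 1000
= 0.216 mm

0.216


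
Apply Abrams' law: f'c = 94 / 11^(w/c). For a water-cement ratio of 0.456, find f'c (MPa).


f'c = 94 / 11^0.456
= 94 / 2.985
= 31.5 MPa

31.5


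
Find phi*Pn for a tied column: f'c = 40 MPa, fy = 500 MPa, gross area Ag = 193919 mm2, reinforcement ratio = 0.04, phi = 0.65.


Ast = rho * Ag = 0.04 * 193919 = 7756.76 mm2
phi*Pn = 0.65 * 0.80 * (0.85 * 40 * (193919 - 7756.76) + 500 * 7756.76) / 1000
= 5308.11 kN

5308.11


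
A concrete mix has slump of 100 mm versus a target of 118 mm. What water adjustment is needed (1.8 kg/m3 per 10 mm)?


Difference = 118 - 100 = 18 mm
Water adjustment = 18 * 1.8 / 10 = 3.2 kg/m3

3.2


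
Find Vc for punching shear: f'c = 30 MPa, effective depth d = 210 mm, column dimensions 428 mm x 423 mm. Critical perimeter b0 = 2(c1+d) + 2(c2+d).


b0 = 2*(428 + 210) + 2*(423 + 210) = 2542 mm
Vc = 0.33 * sqrt(30) * 2542 * 210 / 1000
= 964.87 kN

964.87


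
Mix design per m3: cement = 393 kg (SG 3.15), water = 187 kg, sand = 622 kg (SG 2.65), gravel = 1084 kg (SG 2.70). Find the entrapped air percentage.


Vol cement = 393 / (3.15 * 1000) = 0.124762 m3
Vol water = 187 / 1000 = 0.187 m3
Vol sand = 622 / (2.65 * 1000) = 0.234717 m3
Vol gravel = 1084 / (2.70 * 1000) = 0.401481 m3
Total solid + water volume = 0.94796 m3
Air = (1 - 0.94796) * 100 = 5.2%

5.2


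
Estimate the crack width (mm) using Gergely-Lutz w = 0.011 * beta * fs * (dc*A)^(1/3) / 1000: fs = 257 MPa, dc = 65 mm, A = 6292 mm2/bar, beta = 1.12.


w = 0.011 * beta * fs * (dc * A)^(1/3) / 1000
= 0.011 * 1.12 * 257 * (65 * 6292)^(1/3) / 1000
= 0.235 mm

0.235


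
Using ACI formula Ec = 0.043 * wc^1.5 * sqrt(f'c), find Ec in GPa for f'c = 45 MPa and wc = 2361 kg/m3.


Ec = 0.043 * 2361^1.5 * sqrt(45) / 1000
= 33.09 GPa

33.09


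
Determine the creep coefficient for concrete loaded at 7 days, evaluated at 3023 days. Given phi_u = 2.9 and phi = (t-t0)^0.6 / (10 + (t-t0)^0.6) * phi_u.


dt = 3023 - 7 = 3016
phi = 3016^0.6 / (10 + 3016^0.6) * 2.9
= 2.681

2.681


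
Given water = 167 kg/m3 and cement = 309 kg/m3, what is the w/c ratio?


w/c = water / cement
w/c = 167 / 309 = 0.54

0.54


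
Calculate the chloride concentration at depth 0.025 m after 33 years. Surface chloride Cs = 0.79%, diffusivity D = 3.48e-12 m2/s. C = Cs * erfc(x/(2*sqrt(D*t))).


t_seconds = 33 * 365.25 * 24 * 3600 = 1041400800.0 s
arg = 0.025 / (2 * sqrt(3.48e-12 * 1041400800.0))
= 0.2076
erfc(0.2076) = 0.769
C = 0.79 * 0.769 = 0.6075%

0.6075


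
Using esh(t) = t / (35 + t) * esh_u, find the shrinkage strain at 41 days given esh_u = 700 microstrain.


esh(41) = 41 / (35 + 41) * 700
= 41 / 76 * 700
= 377.6 microstrain

377.6


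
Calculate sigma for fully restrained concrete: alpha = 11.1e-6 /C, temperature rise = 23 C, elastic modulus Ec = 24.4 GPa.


sigma = alpha * dT * Ec
= 11.1e-6 * 23 * 24.4 * 1000
= 6.229 MPa

6.229


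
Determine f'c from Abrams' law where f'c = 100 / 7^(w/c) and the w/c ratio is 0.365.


f'c = 100 / 7^0.365
= 100 / 2.035
= 49.15 MPa

49.15


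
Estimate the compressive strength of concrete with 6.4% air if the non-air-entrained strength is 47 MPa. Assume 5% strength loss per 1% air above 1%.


Strength loss = (6.4 - 1) * 5 = 27.0%
f'c = 47 * (1 - 27.0/100)
= 34.31 MPa

34.31


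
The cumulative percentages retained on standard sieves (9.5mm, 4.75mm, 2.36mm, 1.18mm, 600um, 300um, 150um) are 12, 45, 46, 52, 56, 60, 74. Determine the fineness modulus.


FM = sum(cumulative % retained) / 100
= 345 / 100
= 3.45

3.45


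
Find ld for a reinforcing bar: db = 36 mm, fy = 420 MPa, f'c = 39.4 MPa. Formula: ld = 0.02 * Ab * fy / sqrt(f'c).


Ab = pi * 36^2 / 4 = 1017.876 mm2
ld = 0.02 * 1017.876 * 420 / sqrt(39.4)
= 1362.2 mm

1362.2


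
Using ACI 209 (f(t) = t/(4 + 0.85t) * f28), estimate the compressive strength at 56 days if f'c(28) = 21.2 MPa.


f(56) = 56 / (4 + 0.85 * 56) * 21.2
= 56 / 51.6 * 21.2
= 23.01 MPa

23.01


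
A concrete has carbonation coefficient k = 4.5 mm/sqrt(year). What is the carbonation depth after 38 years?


depth = k * sqrt(t)
= 4.5 * sqrt(38)
= 27.74 mm

27.74


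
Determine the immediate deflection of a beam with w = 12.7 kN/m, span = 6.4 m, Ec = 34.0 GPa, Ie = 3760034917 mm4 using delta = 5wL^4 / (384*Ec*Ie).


Convert: L = 6.4 m = 6400 mm, Ec = 34.0 GPa = 34000 MPa
delta = 5 * 12.7 * 6400^4 / (384 * 34000 * 3760034917)
= 2.17 mm

2.17


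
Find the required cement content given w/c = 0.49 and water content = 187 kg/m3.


Cement = water / (w/c)
= 187 / 0.49
= 381.6 kg/m3

381.6


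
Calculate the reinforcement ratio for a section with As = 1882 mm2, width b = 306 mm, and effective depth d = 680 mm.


rho = As / (b * d)
= 1882 / (306 * 680)
= 0.009

0.009


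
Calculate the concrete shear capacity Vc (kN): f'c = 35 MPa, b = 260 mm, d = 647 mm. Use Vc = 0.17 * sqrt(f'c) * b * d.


Vc = 0.17 * sqrt(35) * 260 * 647 / 1000
= 169.18 kN

169.18


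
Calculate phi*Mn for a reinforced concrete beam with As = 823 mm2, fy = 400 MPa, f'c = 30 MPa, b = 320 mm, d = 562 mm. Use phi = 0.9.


a = As * fy / (0.85 * f'c * b)
= 823 * 400 / (0.85 * 30 * 320)
= 40.3431 mm
Mn = As * fy * (d - a/2) / 10^6
= 178.3699 kN-m
phi*Mn = 0.9 * 178.3699 = 160.53 kN-m

160.53


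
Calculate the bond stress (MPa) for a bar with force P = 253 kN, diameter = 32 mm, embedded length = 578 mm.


u = P / (pi * db * ld)
= 253 * 1000 / (pi * 32 * 578)
= 4.354 MPa

4.354


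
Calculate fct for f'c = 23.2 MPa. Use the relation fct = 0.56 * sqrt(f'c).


fct = 0.56 * sqrt(23.2)
= 0.56 * 4.817
= 2.697 MPa

2.697


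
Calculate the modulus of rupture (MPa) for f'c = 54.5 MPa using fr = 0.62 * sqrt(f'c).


fr = 0.62 * sqrt(54.5)
= 4.577 MPa

4.577


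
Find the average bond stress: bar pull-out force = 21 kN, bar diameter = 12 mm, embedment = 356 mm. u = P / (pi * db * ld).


u = P / (pi * db * ld)
= 21 * 1000 / (pi * 12 * 356)
= 1.565 MPa

1.565


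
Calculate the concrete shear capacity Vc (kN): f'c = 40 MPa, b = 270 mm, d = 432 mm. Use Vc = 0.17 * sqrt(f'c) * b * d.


Vc = 0.17 * sqrt(40) * 270 * 432 / 1000
= 125.41 kN

125.41


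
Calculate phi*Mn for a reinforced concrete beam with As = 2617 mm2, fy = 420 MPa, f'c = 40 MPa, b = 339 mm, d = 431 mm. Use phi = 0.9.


a = As * fy / (0.85 * f'c * b)
= 2617 * 420 / (0.85 * 40 * 339)
= 95.3618 mm
Mn = As * fy * (d - a/2) / 10^6
= 421.3214 kN-m
phi*Mn = 0.9 * 421.3214 = 379.19 kN-m

379.19


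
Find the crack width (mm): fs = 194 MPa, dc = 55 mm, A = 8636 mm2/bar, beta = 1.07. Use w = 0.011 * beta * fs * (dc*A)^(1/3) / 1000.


w = 0.011 * beta * fs * (dc * A)^(1/3) / 1000
= 0.011 * 1.07 * 194 * (55 * 8636)^(1/3) / 1000
= 0.178 mm

0.178


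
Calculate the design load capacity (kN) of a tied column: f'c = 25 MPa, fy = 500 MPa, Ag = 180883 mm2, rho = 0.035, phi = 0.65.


Ast = rho * Ag = 0.035 * 180883 = 6330.905 mm2
phi*Pn = 0.65 * 0.80 * (0.85 * 25 * (180883 - 6330.905) + 500 * 6330.905) / 1000
= 3574.84 kN

3574.84


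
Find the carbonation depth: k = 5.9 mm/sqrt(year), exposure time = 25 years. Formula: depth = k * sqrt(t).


depth = k * sqrt(t)
= 5.9 * sqrt(25)
= 29.5 mm

29.5


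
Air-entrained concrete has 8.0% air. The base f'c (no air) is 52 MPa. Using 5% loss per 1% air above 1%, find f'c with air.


Strength loss = (8.0 - 1) * 5 = 35.0%
f'c = 52 * (1 - 35.0/100)
= 33.8 MPa

33.8


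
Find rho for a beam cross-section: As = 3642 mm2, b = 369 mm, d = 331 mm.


rho = As / (b * d)
= 3642 / (369 * 331)
= 0.0298

0.0298


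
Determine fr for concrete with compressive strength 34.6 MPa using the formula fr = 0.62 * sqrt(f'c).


fr = 0.62 * sqrt(34.6)
= 3.647 MPa

3.647


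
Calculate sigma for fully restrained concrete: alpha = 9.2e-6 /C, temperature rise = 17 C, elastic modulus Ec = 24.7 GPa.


sigma = alpha * dT * Ec
= 9.2e-6 * 17 * 24.7 * 1000
= 3.863 MPa

3.863


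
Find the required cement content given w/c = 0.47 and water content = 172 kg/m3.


Cement = water / (w/c)
= 172 / 0.47
= 366.0 kg/m3

366.0


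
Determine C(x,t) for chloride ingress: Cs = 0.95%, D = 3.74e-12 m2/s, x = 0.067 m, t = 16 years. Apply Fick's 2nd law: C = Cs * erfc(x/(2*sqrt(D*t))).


t_seconds = 16 * 365.25 * 24 * 3600 = 504921600.0 s
arg = 0.067 / (2 * sqrt(3.74e-12 * 504921600.0))
= 0.7709
erfc(0.7709) = 0.2756
C = 0.95 * 0.2756 = 0.2618%

0.2618


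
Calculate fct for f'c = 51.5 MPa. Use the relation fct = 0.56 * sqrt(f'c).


fct = 0.56 * sqrt(51.5)
= 0.56 * 7.176
= 4.019 MPa

4.019


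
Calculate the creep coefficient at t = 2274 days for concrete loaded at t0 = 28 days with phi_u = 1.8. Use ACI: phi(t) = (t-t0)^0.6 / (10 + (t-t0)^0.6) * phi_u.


dt = 2274 - 28 = 2246
phi = 2246^0.6 / (10 + 2246^0.6) * 1.8
= 1.64

1.64


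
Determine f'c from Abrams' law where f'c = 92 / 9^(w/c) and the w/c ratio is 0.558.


f'c = 92 / 9^0.558
= 92 / 3.408
= 27.0 MPa

27.0


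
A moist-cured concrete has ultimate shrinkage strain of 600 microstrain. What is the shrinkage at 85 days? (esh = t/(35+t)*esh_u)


esh(85) = 85 / (35 + 85) * 600
= 85 / 120 * 600
= 425.0 microstrain

425.0


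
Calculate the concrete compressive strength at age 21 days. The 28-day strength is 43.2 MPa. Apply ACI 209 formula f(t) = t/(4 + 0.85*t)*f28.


f(21) = 21 / (4 + 0.85 * 21) * 43.2
= 21 / 21.85 * 43.2
= 41.52 MPa

41.52


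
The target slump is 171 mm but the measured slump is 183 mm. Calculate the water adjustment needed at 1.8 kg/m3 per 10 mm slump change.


Difference = 171 - 183 = -12 mm
Water adjustment = -12 * 1.8 / 10 = -2.2 kg/m3

-2.2


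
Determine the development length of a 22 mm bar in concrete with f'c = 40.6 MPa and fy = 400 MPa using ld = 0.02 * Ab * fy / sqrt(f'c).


Ab = pi * 22^2 / 4 = 380.133 mm2
ld = 0.02 * 380.133 * 400 / sqrt(40.6)
= 477.3 mm

477.3


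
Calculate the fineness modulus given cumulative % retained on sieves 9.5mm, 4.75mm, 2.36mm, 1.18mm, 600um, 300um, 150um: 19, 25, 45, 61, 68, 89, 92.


FM = sum(cumulative % retained) / 100
= 399 / 100
= 3.99

3.99


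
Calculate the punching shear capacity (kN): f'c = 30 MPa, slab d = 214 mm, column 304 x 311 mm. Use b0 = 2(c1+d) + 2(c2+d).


b0 = 2*(304 + 214) + 2*(311 + 214) = 2086 mm
Vc = 0.33 * sqrt(30) * 2086 * 214 / 1000
= 806.87 kN

806.87


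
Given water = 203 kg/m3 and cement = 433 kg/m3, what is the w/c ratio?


w/c = water / cement
w/c = 203 / 433 = 0.469

0.469


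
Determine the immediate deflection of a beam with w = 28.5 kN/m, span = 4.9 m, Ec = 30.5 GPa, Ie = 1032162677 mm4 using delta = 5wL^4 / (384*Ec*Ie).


Convert: L = 4.9 m = 4900 mm, Ec = 30.5 GPa = 30500 MPa
delta = 5 * 28.5 * 4900^4 / (384 * 30500 * 1032162677)
= 6.8 mm

6.8


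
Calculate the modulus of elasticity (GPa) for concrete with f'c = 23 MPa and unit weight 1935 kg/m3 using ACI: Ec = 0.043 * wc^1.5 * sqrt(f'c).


Ec = 0.043 * 1935^1.5 * sqrt(23) / 1000
= 17.55 GPa

17.55


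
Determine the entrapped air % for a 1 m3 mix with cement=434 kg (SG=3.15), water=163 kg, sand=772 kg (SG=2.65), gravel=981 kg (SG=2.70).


Vol cement = 434 / (3.15 * 1000) = 0.137778 m3
Vol water = 163 / 1000 = 0.163 m3
Vol sand = 772 / (2.65 * 1000) = 0.291321 m3
Vol gravel = 981 / (2.70 * 1000) = 0.363333 m3
Total solid + water volume = 0.955432 m3
Air = (1 - 0.955432) * 100 = 4.46%

4.46


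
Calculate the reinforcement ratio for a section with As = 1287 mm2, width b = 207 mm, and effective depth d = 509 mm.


rho = As / (b * d)
= 1287 / (207 * 509)
= 0.0122

0.0122


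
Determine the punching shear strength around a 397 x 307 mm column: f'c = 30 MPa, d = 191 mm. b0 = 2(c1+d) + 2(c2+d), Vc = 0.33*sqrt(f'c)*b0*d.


b0 = 2*(397 + 191) + 2*(307 + 191) = 2172 mm
Vc = 0.33 * sqrt(30) * 2172 * 191 / 1000
= 749.84 kN

749.84


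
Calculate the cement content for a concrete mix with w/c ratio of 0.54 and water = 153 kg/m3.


Cement = water / (w/c)
= 153 / 0.54
= 283.3 kg/m3

283.3


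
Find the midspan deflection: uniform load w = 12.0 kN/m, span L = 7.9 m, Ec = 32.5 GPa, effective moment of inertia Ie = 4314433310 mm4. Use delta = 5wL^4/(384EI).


Convert: L = 7.9 m = 7900 mm, Ec = 32.5 GPa = 32500 MPa
delta = 5 * 12.0 * 7900^4 / (384 * 32500 * 4314433310)
= 4.34 mm

4.34


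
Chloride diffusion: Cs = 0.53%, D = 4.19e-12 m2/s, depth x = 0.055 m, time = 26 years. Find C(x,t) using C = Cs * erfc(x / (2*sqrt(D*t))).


t_seconds = 26 * 365.25 * 24 * 3600 = 820497600.0 s
arg = 0.055 / (2 * sqrt(4.19e-12 * 820497600.0))
= 0.469
erfc(0.469) = 0.5071
C = 0.53 * 0.5071 = 0.2688%

0.2688


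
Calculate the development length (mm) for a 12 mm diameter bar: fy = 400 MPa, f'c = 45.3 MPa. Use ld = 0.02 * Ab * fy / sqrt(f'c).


Ab = pi * 12^2 / 4 = 113.097 mm2
ld = 0.02 * 113.097 * 400 / sqrt(45.3)
= 134.4 mm

134.4


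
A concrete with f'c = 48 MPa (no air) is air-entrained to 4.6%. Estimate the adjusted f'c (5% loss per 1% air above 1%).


Strength loss = (4.6 - 1) * 5 = 18.0%
f'c = 48 * (1 - 18.0/100)
= 39.36 MPa

39.36


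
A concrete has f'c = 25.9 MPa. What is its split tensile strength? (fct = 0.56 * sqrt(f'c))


fct = 0.56 * sqrt(25.9)
= 0.56 * 5.089
= 2.85 MPa

2.85


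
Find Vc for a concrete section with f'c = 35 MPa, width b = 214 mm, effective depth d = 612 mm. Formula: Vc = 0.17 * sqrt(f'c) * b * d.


Vc = 0.17 * sqrt(35) * 214 * 612 / 1000
= 131.72 kN

131.72


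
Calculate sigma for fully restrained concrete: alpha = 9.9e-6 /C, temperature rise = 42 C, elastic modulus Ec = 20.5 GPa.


sigma = alpha * dT * Ec
= 9.9e-6 * 42 * 20.5 * 1000
= 8.524 MPa

8.524


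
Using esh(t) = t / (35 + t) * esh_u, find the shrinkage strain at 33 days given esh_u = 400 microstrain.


esh(33) = 33 / (35 + 33) * 400
= 33 / 68 * 400
= 194.1 microstrain

194.1


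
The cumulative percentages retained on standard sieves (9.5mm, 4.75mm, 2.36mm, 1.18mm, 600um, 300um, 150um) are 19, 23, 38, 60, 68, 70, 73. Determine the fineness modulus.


FM = sum(cumulative % retained) / 100
= 351 / 100
= 3.51

3.51


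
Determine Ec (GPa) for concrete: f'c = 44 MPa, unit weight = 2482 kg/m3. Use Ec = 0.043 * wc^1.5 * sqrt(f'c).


Ec = 0.043 * 2482^1.5 * sqrt(44) / 1000
= 35.27 GPa

35.27


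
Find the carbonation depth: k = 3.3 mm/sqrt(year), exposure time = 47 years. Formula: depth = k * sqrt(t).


depth = k * sqrt(t)
= 3.3 * sqrt(47)
= 22.62 mm

22.62


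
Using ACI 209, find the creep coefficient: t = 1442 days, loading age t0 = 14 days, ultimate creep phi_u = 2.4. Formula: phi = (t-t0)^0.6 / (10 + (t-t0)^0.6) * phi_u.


dt = 1442 - 14 = 1428
phi = 1428^0.6 / (10 + 1428^0.6) * 2.4
= 2.128

2.128


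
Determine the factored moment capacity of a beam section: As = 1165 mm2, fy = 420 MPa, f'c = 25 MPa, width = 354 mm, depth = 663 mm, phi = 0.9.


a = As * fy / (0.85 * f'c * b)
= 1165 * 420 / (0.85 * 25 * 354)
= 65.0449 mm
Mn = As * fy * (d - a/2) / 10^6
= 308.4927 kN-m
phi*Mn = 0.9 * 308.4927 = 277.64 kN-m

277.64


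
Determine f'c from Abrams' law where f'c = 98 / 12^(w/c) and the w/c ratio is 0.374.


f'c = 98 / 12^0.374
= 98 / 2.533
= 38.69 MPa

38.69


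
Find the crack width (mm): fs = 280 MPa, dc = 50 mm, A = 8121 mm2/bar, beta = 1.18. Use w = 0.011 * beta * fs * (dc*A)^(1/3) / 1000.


w = 0.011 * beta * fs * (dc * A)^(1/3) / 1000
= 0.011 * 1.18 * 280 * (50 * 8121)^(1/3) / 1000
= 0.269 mm

0.269


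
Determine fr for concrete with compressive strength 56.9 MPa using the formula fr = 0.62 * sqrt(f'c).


fr = 0.62 * sqrt(56.9)
= 4.677 MPa

4.677


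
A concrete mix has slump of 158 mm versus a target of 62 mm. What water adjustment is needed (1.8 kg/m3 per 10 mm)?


Difference = 62 - 158 = -96 mm
Water adjustment = -96 * 1.8 / 10 = -17.3 kg/m3

-17.3


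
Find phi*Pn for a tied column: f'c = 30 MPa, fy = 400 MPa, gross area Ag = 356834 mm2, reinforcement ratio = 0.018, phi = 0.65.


Ast = rho * Ag = 0.018 * 356834 = 6423.012 mm2
phi*Pn = 0.65 * 0.80 * (0.85 * 30 * (356834 - 6423.012) + 400 * 6423.012) / 1000
= 5982.44 kN

5982.44


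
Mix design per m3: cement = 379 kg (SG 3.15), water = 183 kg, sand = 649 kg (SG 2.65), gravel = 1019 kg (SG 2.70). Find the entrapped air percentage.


Vol cement = 379 / (3.15 * 1000) = 0.120317 m3
Vol water = 183 / 1000 = 0.183 m3
Vol sand = 649 / (2.65 * 1000) = 0.244906 m3
Vol gravel = 1019 / (2.70 * 1000) = 0.377407 m3
Total solid + water volume = 0.925631 m3
Air = (1 - 0.925631) * 100 = 7.44%

7.44


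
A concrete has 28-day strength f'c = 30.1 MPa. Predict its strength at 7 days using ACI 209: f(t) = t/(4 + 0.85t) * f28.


f(7) = 7 / (4 + 0.85 * 7) * 30.1
= 7 / 9.95 * 30.1
= 21.18 MPa

21.18


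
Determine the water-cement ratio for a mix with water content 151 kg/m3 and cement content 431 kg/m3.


w/c = water / cement
w/c = 151 / 431 = 0.35

0.35


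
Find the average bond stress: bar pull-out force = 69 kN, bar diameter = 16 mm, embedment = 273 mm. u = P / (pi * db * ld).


u = P / (pi * db * ld)
= 69 * 1000 / (pi * 16 * 273)
= 5.028 MPa

5.028


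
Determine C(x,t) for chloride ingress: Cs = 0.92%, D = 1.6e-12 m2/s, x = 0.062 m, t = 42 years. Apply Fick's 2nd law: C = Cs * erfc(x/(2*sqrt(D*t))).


t_seconds = 42 * 365.25 * 24 * 3600 = 1325419200.0 s
arg = 0.062 / (2 * sqrt(1.6e-12 * 1325419200.0))
= 0.6732
erfc(0.6732) = 0.3411
C = 0.92 * 0.3411 = 0.3138%

0.3138


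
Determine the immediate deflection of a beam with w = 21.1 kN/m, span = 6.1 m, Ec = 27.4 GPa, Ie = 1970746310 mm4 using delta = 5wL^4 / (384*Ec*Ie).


Convert: L = 6.1 m = 6100 mm, Ec = 27.4 GPa = 27400 MPa
delta = 5 * 21.1 * 6100^4 / (384 * 27400 * 1970746310)
= 7.04 mm

7.04


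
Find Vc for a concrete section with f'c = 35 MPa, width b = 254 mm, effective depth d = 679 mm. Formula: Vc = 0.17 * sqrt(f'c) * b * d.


Vc = 0.17 * sqrt(35) * 254 * 679 / 1000
= 173.45 kN

173.45


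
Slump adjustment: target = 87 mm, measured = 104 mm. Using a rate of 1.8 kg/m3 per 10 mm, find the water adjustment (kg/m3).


Difference = 87 - 104 = -17 mm
Water adjustment = -17 * 1.8 / 10 = -3.1 kg/m3

-3.1


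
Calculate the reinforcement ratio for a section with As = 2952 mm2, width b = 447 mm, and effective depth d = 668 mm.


rho = As / (b * d)
= 2952 / (447 * 668)
= 0.0099

0.0099


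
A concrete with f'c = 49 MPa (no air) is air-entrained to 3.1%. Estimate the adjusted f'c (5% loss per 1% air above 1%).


Strength loss = (3.1 - 1) * 5 = 10.5%
f'c = 49 * (1 - 10.5/100)
= 43.86 MPa

43.86


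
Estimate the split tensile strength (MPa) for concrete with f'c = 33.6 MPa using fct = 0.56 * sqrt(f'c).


fct = 0.56 * sqrt(33.6)
= 0.56 * 5.797
= 3.246 MPa

3.246


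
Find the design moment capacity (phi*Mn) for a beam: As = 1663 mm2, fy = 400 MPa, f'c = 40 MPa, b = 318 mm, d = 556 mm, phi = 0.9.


a = As * fy / (0.85 * f'c * b)
= 1663 * 400 / (0.85 * 40 * 318)
= 61.5242 mm
Mn = As * fy * (d - a/2) / 10^6
= 349.3882 kN-m
phi*Mn = 0.9 * 349.3882 = 314.45 kN-m

314.45


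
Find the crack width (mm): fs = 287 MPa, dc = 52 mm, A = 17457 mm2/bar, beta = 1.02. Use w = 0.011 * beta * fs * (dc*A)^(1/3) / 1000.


w = 0.011 * beta * fs * (dc * A)^(1/3) / 1000
= 0.011 * 1.02 * 287 * (52 * 17457)^(1/3) / 1000
= 0.312 mm

0.312


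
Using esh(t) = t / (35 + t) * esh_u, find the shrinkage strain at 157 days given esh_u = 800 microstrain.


esh(157) = 157 / (35 + 157) * 800
= 157 / 192 * 800
= 654.2 microstrain

654.2


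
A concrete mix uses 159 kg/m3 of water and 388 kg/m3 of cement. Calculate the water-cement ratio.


w/c = water / cement
w/c = 159 / 388 = 0.41

0.41


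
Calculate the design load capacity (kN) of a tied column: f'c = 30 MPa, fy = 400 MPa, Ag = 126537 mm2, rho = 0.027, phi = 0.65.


Ast = rho * Ag = 0.027 * 126537 = 3416.499 mm2
phi*Pn = 0.65 * 0.80 * (0.85 * 30 * (126537 - 3416.499) + 400 * 3416.499) / 1000
= 2343.21 kN

2343.21


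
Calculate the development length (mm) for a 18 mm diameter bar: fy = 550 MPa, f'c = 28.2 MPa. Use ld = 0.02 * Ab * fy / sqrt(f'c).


Ab = pi * 18^2 / 4 = 254.469 mm2
ld = 0.02 * 254.469 * 550 / sqrt(28.2)
= 527.1 mm

527.1


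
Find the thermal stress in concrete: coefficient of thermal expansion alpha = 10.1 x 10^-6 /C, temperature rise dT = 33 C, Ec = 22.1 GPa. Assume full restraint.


sigma = alpha * dT * Ec
= 10.1e-6 * 33 * 22.1 * 1000
= 7.366 MPa

7.366


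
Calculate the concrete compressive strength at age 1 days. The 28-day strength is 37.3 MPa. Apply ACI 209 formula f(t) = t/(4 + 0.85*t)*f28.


f(1) = 1 / (4 + 0.85 * 1) * 37.3
= 1 / 4.85 * 37.3
= 7.69 MPa

7.69


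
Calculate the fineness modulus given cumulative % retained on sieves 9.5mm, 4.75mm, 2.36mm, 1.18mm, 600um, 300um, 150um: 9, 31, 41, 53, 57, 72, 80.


FM = sum(cumulative % retained) / 100
= 343 / 100
= 3.43

3.43


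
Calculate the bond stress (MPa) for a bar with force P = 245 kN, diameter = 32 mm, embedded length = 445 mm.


u = P / (pi * db * ld)
= 245 * 1000 / (pi * 32 * 445)
= 5.477 MPa

5.477


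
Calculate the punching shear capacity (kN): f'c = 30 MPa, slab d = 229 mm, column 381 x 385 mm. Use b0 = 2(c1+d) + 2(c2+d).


b0 = 2*(381 + 229) + 2*(385 + 229) = 2448 mm
Vc = 0.33 * sqrt(30) * 2448 * 229 / 1000
= 1013.26 kN

1013.26


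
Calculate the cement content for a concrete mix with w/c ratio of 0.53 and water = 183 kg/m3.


Cement = water / (w/c)
= 183 / 0.53
= 345.3 kg/m3

345.3


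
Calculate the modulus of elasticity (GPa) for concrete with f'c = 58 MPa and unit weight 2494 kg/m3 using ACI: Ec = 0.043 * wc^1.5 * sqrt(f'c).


Ec = 0.043 * 2494^1.5 * sqrt(58) / 1000
= 40.79 GPa

40.79


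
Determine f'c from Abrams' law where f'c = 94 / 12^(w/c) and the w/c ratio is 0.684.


f'c = 94 / 12^0.684
= 94 / 5.472
= 17.18 MPa

17.18


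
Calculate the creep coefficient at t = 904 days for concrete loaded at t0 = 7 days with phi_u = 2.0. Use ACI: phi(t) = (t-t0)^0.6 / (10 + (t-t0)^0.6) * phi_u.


dt = 904 - 7 = 897
phi = 897^0.6 / (10 + 897^0.6) * 2.0
= 1.711

1.711


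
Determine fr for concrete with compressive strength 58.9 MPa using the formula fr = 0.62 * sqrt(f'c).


fr = 0.62 * sqrt(58.9)
= 4.758 MPa

4.758


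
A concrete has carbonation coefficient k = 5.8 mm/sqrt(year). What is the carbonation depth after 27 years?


depth = k * sqrt(t)
= 5.8 * sqrt(27)
= 30.14 mm

30.14


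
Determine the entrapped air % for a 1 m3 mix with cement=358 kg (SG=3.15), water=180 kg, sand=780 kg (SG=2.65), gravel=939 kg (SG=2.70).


Vol cement = 358 / (3.15 * 1000) = 0.113651 m3
Vol water = 180 / 1000 = 0.18 m3
Vol sand = 780 / (2.65 * 1000) = 0.29434 m3
Vol gravel = 939 / (2.70 * 1000) = 0.347778 m3
Total solid + water volume = 0.935768 m3
Air = (1 - 0.935768) * 100 = 6.42%

6.42
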